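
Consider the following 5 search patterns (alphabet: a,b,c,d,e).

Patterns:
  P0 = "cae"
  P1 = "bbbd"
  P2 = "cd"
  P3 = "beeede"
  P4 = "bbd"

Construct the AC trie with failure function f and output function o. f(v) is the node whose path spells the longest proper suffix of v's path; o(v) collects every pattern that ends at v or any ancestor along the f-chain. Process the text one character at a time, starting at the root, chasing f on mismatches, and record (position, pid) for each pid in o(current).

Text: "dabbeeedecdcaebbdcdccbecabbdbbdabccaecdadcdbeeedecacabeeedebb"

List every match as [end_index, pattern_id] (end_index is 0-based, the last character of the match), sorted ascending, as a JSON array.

Build:
Trie (insert patterns):
  0='ε' goto b→4 c→1
  1='c' goto a→2 d→8
  2='ca' goto e→3
  3='cae' goto ·  ←P0
  4='b' goto b→5 e→9
  5='bb' goto b→6 d→14
  6='bbb' goto d→7
  7='bbbd' goto ·  ←P1
  8='cd' goto ·  ←P2
  9='be' goto e→10
  10='bee' goto e→11
  11='beee' goto d→12
  12='beeed' goto e→13
  13='beeede' goto ·  ←P3
  14='bbd' goto ·  ←P4

BFS fail/out derivation:
  n1('c'): parent n0 fail=0; on 'c' 0 → fail=0;  out ∅∪∅=∅
  n4('b'): parent n0 fail=0; on 'b' 0 → fail=0;  out ∅∪∅=∅
  n2('ca'): parent n1 fail=0; on 'a' 0 → fail=0;  out ∅∪∅=∅
  n5('bb'): parent n4 fail=0; on 'b' 0 → fail=4;  out ∅∪∅=∅
  n8('cd'): parent n1 fail=0; on 'd' 0 → fail=0;  out {2}∪∅={2}
  n9('be'): parent n4 fail=0; on 'e' 0 → fail=0;  out ∅∪∅=∅
  n3('cae'): parent n2 fail=0; on 'e' 0 → fail=0;  out {0}∪∅={0}
  n6('bbb'): parent n5 fail=4; on 'b' 4 → fail=5;  out ∅∪∅=∅
  n10('bee'): parent n9 fail=0; on 'e' 0 → fail=0;  out ∅∪∅=∅
  n14('bbd'): parent n5 fail=4; on 'd' 4→0 → fail=0;  out {4}∪∅={4}
  n7('bbbd'): parent n6 fail=5; on 'd' 5 → fail=14;  out {1}∪{4}={1,4}
  n11('beee'): parent n10 fail=0; on 'e' 0 → fail=0;  out ∅∪∅=∅
  n12('beeed'): parent n11 fail=0; on 'd' 0 → fail=0;  out ∅∪∅=∅
  n13('beeede'): parent n12 fail=0; on 'e' 0 → fail=0;  out {3}∪∅={3}

Text stream:
i=0 'd': node 0→0
i=1 'a': node 0→0
i=2 'b': node 0→4
i=3 'b': node 4→5
i=4 'e': node 5→9 (via fail)
i=5 'e': node 9→10
i=6 'e': node 10→11
i=7 'd': node 11→12
i=8 'e': node 12→13  → match P3@[3:8]
i=9 'c': node 13→1 (via fail)
i=10 'd': node 1→8  → match P2@[9:10]
i=11 'c': node 8→1 (via fail)
i=12 'a': node 1→2
i=13 'e': node 2→3  → match P0@[11:13]
i=14 'b': node 3→4 (via fail)
i=15 'b': node 4→5
i=16 'd': node 5→14  → match P4@[14:16]
i=17 'c': node 14→1 (via fail)
i=18 'd': node 1→8  → match P2@[17:18]
i=19 'c': node 8→1 (via fail)
i=20 'c': node 1→1 (via fail)
i=21 'b': node 1→4 (via fail)
i=22 'e': node 4→9
i=23 'c': node 9→1 (via fail)
i=24 'a': node 1→2
i=25 'b': node 2→4 (via fail)
i=26 'b': node 4→5
i=27 'd': node 5→14  → match P4@[25:27]
i=28 'b': node 14→4 (via fail)
i=29 'b': node 4→5
i=30 'd': node 5→14  → match P4@[28:30]
i=31 'a': node 14→0 (via fail)
i=32 'b': node 0→4
i=33 'c': node 4→1 (via fail)
i=34 'c': node 1→1 (via fail)
i=35 'a': node 1→2
i=36 'e': node 2→3  → match P0@[34:36]
i=37 'c': node 3→1 (via fail)
i=38 'd': node 1→8  → match P2@[37:38]
i=39 'a': node 8→0 (via fail)
i=40 'd': node 0→0
i=41 'c': node 0→1
i=42 'd': node 1→8  → match P2@[41:42]
i=43 'b': node 8→4 (via fail)
i=44 'e': node 4→9
i=45 'e': node 9→10
i=46 'e': node 10→11
i=47 'd': node 11→12
i=48 'e': node 12→13  → match P3@[43:48]
i=49 'c': node 13→1 (via fail)
i=50 'a': node 1→2
i=51 'c': node 2→1 (via fail)
i=52 'a': node 1→2
i=53 'b': node 2→4 (via fail)
i=54 'e': node 4→9
i=55 'e': node 9→10
i=56 'e': node 10→11
i=57 'd': node 11→12
i=58 'e': node 12→13  → match P3@[53:58]
i=59 'b': node 13→4 (via fail)
i=60 'b': node 4→5

Matches: [[8,3],[10,2],[13,0],[16,4],[18,2],[27,4],[30,4],[36,0],[38,2],[42,2],[48,3],[58,3]]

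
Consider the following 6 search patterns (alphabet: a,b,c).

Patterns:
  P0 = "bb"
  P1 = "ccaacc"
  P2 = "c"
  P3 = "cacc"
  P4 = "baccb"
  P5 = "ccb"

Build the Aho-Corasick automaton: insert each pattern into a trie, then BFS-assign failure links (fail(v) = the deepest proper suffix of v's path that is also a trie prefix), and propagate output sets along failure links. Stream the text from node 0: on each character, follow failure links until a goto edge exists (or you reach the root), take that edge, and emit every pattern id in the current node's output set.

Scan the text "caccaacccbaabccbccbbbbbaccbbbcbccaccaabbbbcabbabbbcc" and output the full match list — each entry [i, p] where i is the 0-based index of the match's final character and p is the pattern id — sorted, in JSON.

Build:
Trie (insert patterns):
  0='ε' goto b→1 c→3
  1='b' goto a→12 b→2
  2='bb' goto ·  ←P0
  3='c' goto a→9 c→4  ←P2
  4='cc' goto a→5 b→16
  5='cca' goto a→6
  6='ccaa' goto c→7
  7='ccaac' goto c→8
  8='ccaacc' goto ·  ←P1
  9='ca' goto c→10
  10='cac' goto c→11
  11='cacc' goto ·  ←P3
  12='ba' goto c→13
  13='bac' goto c→14
  14='bacc' goto b→15
  15='baccb' goto ·  ←P4
  16='ccb' goto ·  ←P5

Failure links (BFS by depth):
  fail(1) 'b': from fail(0)=0 chase 'b': 0 ⇒ 0;  out=∅∪out(0)=∅
  fail(3) 'c': from fail(0)=0 chase 'c': 0 ⇒ 0;  out={2}∪out(0)={2}
  fail(2) 'bb': from fail(1)=0 chase 'b': 0 ⇒ 1;  out={0}∪out(1)={0}
  fail(4) 'cc': from fail(3)=0 chase 'c': 0 ⇒ 3;  out=∅∪out(3)={2}
  fail(9) 'ca': from fail(3)=0 chase 'a': 0 ⇒ 0;  out=∅∪out(0)=∅
  fail(12) 'ba': from fail(1)=0 chase 'a': 0 ⇒ 0;  out=∅∪out(0)=∅
  fail(5) 'cca': from fail(4)=3 chase 'a': 3 ⇒ 9;  out=∅∪out(9)=∅
  fail(10) 'cac': from fail(9)=0 chase 'c': 0 ⇒ 3;  out=∅∪out(3)={2}
  fail(13) 'bac': from fail(12)=0 chase 'c': 0 ⇒ 3;  out=∅∪out(3)={2}
  fail(16) 'ccb': from fail(4)=3 chase 'b': 3→0 ⇒ 1;  out={5}∪out(1)={5}
  fail(6) 'ccaa': from fail(5)=9 chase 'a': 9→0 ⇒ 0;  out=∅∪out(0)=∅
  fail(11) 'cacc': from fail(10)=3 chase 'c': 3 ⇒ 4;  out={3}∪out(4)={2,3}
  fail(14) 'bacc': from fail(13)=3 chase 'c': 3 ⇒ 4;  out=∅∪out(4)={2}
  fail(7) 'ccaac': from fail(6)=0 chase 'c': 0 ⇒ 3;  out=∅∪out(3)={2}
  fail(15) 'baccb': from fail(14)=4 chase 'b': 4 ⇒ 16;  out={4}∪out(16)={4,5}
  fail(8) 'ccaacc': from fail(7)=3 chase 'c': 3 ⇒ 4;  out={1}∪out(4)={1,2}

Text stream:
[0] read 'c'  n0⇒n3  ** P2@[0:0]
[1] read 'a'  n3⇒n9
[2] read 'c'  n9⇒n10  ** P2@[2:2]
[3] read 'c'  n10⇒n11  ** P2@[3:3],P3@[0:3]
[4] read 'a'  n11⇒n5 ·f
[5] read 'a'  n5⇒n6
[6] read 'c'  n6⇒n7  ** P2@[6:6]
[7] read 'c'  n7⇒n8  ** P1@[2:7],P2@[7:7]
[8] read 'c'  n8⇒n4 ·f  ** P2@[8:8]
[9] read 'b'  n4⇒n16  ** P5@[7:9]
[10] read 'a'  n16⇒n12 ·f
[11] read 'a'  n12⇒n0 ·f
[12] read 'b'  n0⇒n1
[13] read 'c'  n1⇒n3 ·f  ** P2@[13:13]
[14] read 'c'  n3⇒n4  ** P2@[14:14]
[15] read 'b'  n4⇒n16  ** P5@[13:15]
[16] read 'c'  n16⇒n3 ·f  ** P2@[16:16]
[17] read 'c'  n3⇒n4  ** P2@[17:17]
[18] read 'b'  n4⇒n16  ** P5@[16:18]
[19] read 'b'  n16⇒n2 ·f  ** P0@[18:19]
[20] read 'b'  n2⇒n2 ·f  ** P0@[19:20]
[21] read 'b'  n2⇒n2 ·f  ** P0@[20:21]
[22] read 'b'  n2⇒n2 ·f  ** P0@[21:22]
[23] read 'a'  n2⇒n12 ·f
[24] read 'c'  n12⇒n13  ** P2@[24:24]
[25] read 'c'  n13⇒n14  ** P2@[25:25]
[26] read 'b'  n14⇒n15  ** P4@[22:26],P5@[24:26]
[27] read 'b'  n15⇒n2 ·f  ** P0@[26:27]
[28] read 'b'  n2⇒n2 ·f  ** P0@[27:28]
[29] read 'c'  n2⇒n3 ·f  ** P2@[29:29]
[30] read 'b'  n3⇒n1 ·f
[31] read 'c'  n1⇒n3 ·f  ** P2@[31:31]
[32] read 'c'  n3⇒n4  ** P2@[32:32]
[33] read 'a'  n4⇒n5
[34] read 'c'  n5⇒n10 ·f  ** P2@[34:34]
[35] read 'c'  n10⇒n11  ** P2@[35:35],P3@[32:35]
[36] read 'a'  n11⇒n5 ·f
[37] read 'a'  n5⇒n6
[38] read 'b'  n6⇒n1 ·f
[39] read 'b'  n1⇒n2  ** P0@[38:39]
[40] read 'b'  n2⇒n2 ·f  ** P0@[39:40]
[41] read 'b'  n2⇒n2 ·f  ** P0@[40:41]
[42] read 'c'  n2⇒n3 ·f  ** P2@[42:42]
[43] read 'a'  n3⇒n9
[44] read 'b'  n9⇒n1 ·f
[45] read 'b'  n1⇒n2  ** P0@[44:45]
[46] read 'a'  n2⇒n12 ·f
[47] read 'b'  n12⇒n1 ·f
[48] read 'b'  n1⇒n2  ** P0@[47:48]
[49] read 'b'  n2⇒n2 ·f  ** P0@[48:49]
[50] read 'c'  n2⇒n3 ·f  ** P2@[50:50]
[51] read 'c'  n3⇒n4  ** P2@[51:51]

Matches: [[0,2],[2,2],[3,2],[3,3],[6,2],[7,1],[7,2],[8,2],[9,5],[13,2],[14,2],[15,5],[16,2],[17,2],[18,5],[19,0],[20,0],[21,0],[22,0],[24,2],[25,2],[26,4],[26,5],[27,0],[28,0],[29,2],[31,2],[32,2],[34,2],[35,2],[35,3],[39,0],[40,0],[41,0],[42,2],[45,0],[48,0],[49,0],[50,2],[51,2]]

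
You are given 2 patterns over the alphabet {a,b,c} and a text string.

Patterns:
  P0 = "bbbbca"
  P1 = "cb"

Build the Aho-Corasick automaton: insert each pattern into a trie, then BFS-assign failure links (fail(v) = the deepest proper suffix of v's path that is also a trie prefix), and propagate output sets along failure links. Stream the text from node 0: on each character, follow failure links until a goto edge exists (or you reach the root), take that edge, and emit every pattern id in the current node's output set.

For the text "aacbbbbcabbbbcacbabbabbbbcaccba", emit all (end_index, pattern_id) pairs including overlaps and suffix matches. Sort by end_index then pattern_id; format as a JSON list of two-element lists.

Build automaton:
Trie nodes:
  0='ε' goto b→1 c→7
  1='b' goto b→2
  2='bb' goto b→3
  3='bbb' goto b→4
  4='bbbb' goto c→5
  5='bbbbc' goto a→6
  6='bbbbca' goto ·  [P0 ends]
  7='c' goto b→8
  8='cb' goto ·  [P1 ends]

Failure links (BFS by depth):
  fail(1) 'b': from fail(0)=0 chase 'b': 0 ⇒ 0;  out=∅∪out(0)=∅
  fail(7) 'c': from fail(0)=0 chase 'c': 0 ⇒ 0;  out=∅∪out(0)=∅
  fail(2) 'bb': from fail(1)=0 chase 'b': 0 ⇒ 1;  out=∅∪out(1)=∅
  fail(8) 'cb': from fail(7)=0 chase 'b': 0 ⇒ 1;  out={1}∪out(1)={1}
  fail(3) 'bbb': from fail(2)=1 chase 'b': 1 ⇒ 2;  out=∅∪out(2)=∅
  fail(4) 'bbbb': from fail(3)=2 chase 'b': 2 ⇒ 3;  out=∅∪out(3)=∅
  fail(5) 'bbbbc': from fail(4)=3 chase 'c': 3→2→1→0 ⇒ 7;  out=∅∪out(7)=∅
  fail(6) 'bbbbca': from fail(5)=7 chase 'a': 7→0 ⇒ 0;  out={0}∪out(0)={0}

Scan:
i=0 'a': node 0→0
i=1 'a': node 0→0
i=2 'c': node 0→7
i=3 'b': node 7→8  → match P1@[2:3]
i=4 'b': node 8→2 (via fail)
i=5 'b': node 2→3
i=6 'b': node 3→4
i=7 'c': node 4→5
i=8 'a': node 5→6  → match P0@[3:8]
i=9 'b': node 6→1 (via fail)
i=10 'b': node 1→2
i=11 'b': node 2→3
i=12 'b': node 3→4
i=13 'c': node 4→5
i=14 'a': node 5→6  → match P0@[9:14]
i=15 'c': node 6→7 (via fail)
i=16 'b': node 7→8  → match P1@[15:16]
i=17 'a': node 8→0 (via fail)
i=18 'b': node 0→1
i=19 'b': node 1→2
i=20 'a': node 2→0 (via fail)
i=21 'b': node 0→1
i=22 'b': node 1→2
i=23 'b': node 2→3
i=24 'b': node 3→4
i=25 'c': node 4→5
i=26 'a': node 5→6  → match P0@[21:26]
i=27 'c': node 6→7 (via fail)
i=28 'c': node 7→7 (via fail)
i=29 'b': node 7→8  → match P1@[28:29]
i=30 'a': node 8→0 (via fail)

All matches (sorted): [[3,1],[8,0],[14,0],[16,1],[26,0],[29,1]]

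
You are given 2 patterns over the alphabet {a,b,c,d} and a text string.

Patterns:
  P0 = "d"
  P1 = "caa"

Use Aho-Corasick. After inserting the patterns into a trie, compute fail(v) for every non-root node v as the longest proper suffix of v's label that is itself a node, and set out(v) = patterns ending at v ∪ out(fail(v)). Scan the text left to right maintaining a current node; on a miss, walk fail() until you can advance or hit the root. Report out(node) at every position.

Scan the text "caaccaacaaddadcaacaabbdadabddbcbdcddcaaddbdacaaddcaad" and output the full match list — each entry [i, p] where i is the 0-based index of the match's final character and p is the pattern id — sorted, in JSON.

Construct AC machine:
Trie nodes:
  n0 'ε': c→2 d→1
  n1 'd': ·  [P0 ends]
  n2 'c': a→3
  n3 'ca': a→4
  n4 'caa': ·  [P1 ends]

BFS fail/out derivation:
  n1('d'): parent n0 fail=0; on 'd' 0 → fail=0;  out {0}∪∅={0}
  n2('c'): parent n0 fail=0; on 'c' 0 → fail=0;  out ∅∪∅=∅
  n3('ca'): parent n2 fail=0; on 'a' 0 → fail=0;  out ∅∪∅=∅
  n4('caa'): parent n3 fail=0; on 'a' 0 → fail=0;  out {1}∪∅={1}

Run:
[0] read 'c'  n0⇒n2
[1] read 'a'  n2⇒n3
[2] read 'a'  n3⇒n4  ** P1@[0:2]
[3] read 'c'  n4⇒n2 (fail-walked)
[4] read 'c'  n2⇒n2 (fail-walked)
[5] read 'a'  n2⇒n3
[6] read 'a'  n3⇒n4  ** P1@[4:6]
[7] read 'c'  n4⇒n2 (fail-walked)
[8] read 'a'  n2⇒n3
[9] read 'a'  n3⇒n4  ** P1@[7:9]
[10] read 'd'  n4⇒n1 (fail-walked)  ** P0@[10:10]
[11] read 'd'  n1⇒n1 (fail-walked)  ** P0@[11:11]
[12] read 'a'  n1⇒n0 (fail-walked)
[13] read 'd'  n0⇒n1  ** P0@[13:13]
[14] read 'c'  n1⇒n2 (fail-walked)
[15] read 'a'  n2⇒n3
[16] read 'a'  n3⇒n4  ** P1@[14:16]
[17] read 'c'  n4⇒n2 (fail-walked)
[18] read 'a'  n2⇒n3
[19] read 'a'  n3⇒n4  ** P1@[17:19]
[20] read 'b'  n4⇒n0 (fail-walked)
[21] read 'b'  n0⇒n0
[22] read 'd'  n0⇒n1  ** P0@[22:22]
[23] read 'a'  n1⇒n0 (fail-walked)
[24] read 'd'  n0⇒n1  ** P0@[24:24]
[25] read 'a'  n1⇒n0 (fail-walked)
[26] read 'b'  n0⇒n0
[27] read 'd'  n0⇒n1  ** P0@[27:27]
[28] read 'd'  n1⇒n1 (fail-walked)  ** P0@[28:28]
[29] read 'b'  n1⇒n0 (fail-walked)
[30] read 'c'  n0⇒n2
[31] read 'b'  n2⇒n0 (fail-walked)
[32] read 'd'  n0⇒n1  ** P0@[32:32]
[33] read 'c'  n1⇒n2 (fail-walked)
[34] read 'd'  n2⇒n1 (fail-walked)  ** P0@[34:34]
[35] read 'd'  n1⇒n1 (fail-walked)  ** P0@[35:35]
[36] read 'c'  n1⇒n2 (fail-walked)
[37] read 'a'  n2⇒n3
[38] read 'a'  n3⇒n4  ** P1@[36:38]
[39] read 'd'  n4⇒n1 (fail-walked)  ** P0@[39:39]
[40] read 'd'  n1⇒n1 (fail-walked)  ** P0@[40:40]
[41] read 'b'  n1⇒n0 (fail-walked)
[42] read 'd'  n0⇒n1  ** P0@[42:42]
[43] read 'a'  n1⇒n0 (fail-walked)
[44] read 'c'  n0⇒n2
[45] read 'a'  n2⇒n3
[46] read 'a'  n3⇒n4  ** P1@[44:46]
[47] read 'd'  n4⇒n1 (fail-walked)  ** P0@[47:47]
[48] read 'd'  n1⇒n1 (fail-walked)  ** P0@[48:48]
[49] read 'c'  n1⇒n2 (fail-walked)
[50] read 'a'  n2⇒n3
[51] read 'a'  n3⇒n4  ** P1@[49:51]
[52] read 'd'  n4⇒n1 (fail-walked)  ** P0@[52:52]

All matches (sorted): [[2,1],[6,1],[9,1],[10,0],[11,0],[13,0],[16,1],[19,1],[22,0],[24,0],[27,0],[28,0],[32,0],[34,0],[35,0],[38,1],[39,0],[40,0],[42,0],[46,1],[47,0],[48,0],[51,1],[52,0]]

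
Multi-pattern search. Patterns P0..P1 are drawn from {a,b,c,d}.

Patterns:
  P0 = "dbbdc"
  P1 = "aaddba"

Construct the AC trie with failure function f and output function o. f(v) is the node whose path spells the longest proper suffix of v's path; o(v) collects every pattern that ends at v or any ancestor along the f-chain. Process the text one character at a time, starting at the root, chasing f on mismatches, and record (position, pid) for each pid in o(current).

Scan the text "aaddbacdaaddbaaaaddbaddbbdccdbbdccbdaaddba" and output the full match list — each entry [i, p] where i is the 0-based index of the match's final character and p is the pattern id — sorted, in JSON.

Build:
Trie nodes:
  n0 'ε': a→6 d→1
  n1 'd': b→2
  n2 'db': b→3
  n3 'dbb': d→4
  n4 'dbbd': c→5
  n5 'dbbdc': ·  [P0 ends]
  n6 'a': a→7
  n7 'aa': d→8
  n8 'aad': d→9
  n9 'aadd': b→10
  n10 'aaddb': a→11
  n11 'aaddba': ·  [P1 ends]

BFS fail/out derivation:
  n1('d'): parent n0 fail=0; on 'd' 0 → fail=0;  out ∅∪∅=∅
  n6('a'): parent n0 fail=0; on 'a' 0 → fail=0;  out ∅∪∅=∅
  n2('db'): parent n1 fail=0; on 'b' 0 → fail=0;  out ∅∪∅=∅
  n7('aa'): parent n6 fail=0; on 'a' 0 → fail=6;  out ∅∪∅=∅
  n3('dbb'): parent n2 fail=0; on 'b' 0 → fail=0;  out ∅∪∅=∅
  n8('aad'): parent n7 fail=6; on 'd' 6→0 → fail=1;  out ∅∪∅=∅
  n4('dbbd'): parent n3 fail=0; on 'd' 0 → fail=1;  out ∅∪∅=∅
  n9('aadd'): parent n8 fail=1; on 'd' 1→0 → fail=1;  out ∅∪∅=∅
  n5('dbbdc'): parent n4 fail=1; on 'c' 1→0 → fail=0;  out {0}∪∅={0}
  n10('aaddb'): parent n9 fail=1; on 'b' 1 → fail=2;  out ∅∪∅=∅
  n11('aaddba'): parent n10 fail=2; on 'a' 2→0 → fail=6;  out {1}∪∅={1}

Scan:
pos 0 'a': at 6
pos 1 'a': at 7
pos 2 'd': at 8
pos 3 'd': at 9
pos 4 'b': at 10
pos 5 'a': at 11  ** P1@[0:5]
pos 6 'c': at 0 ·f
pos 7 'd': at 1
pos 8 'a': at 6 ·f
pos 9 'a': at 7
pos 10 'd': at 8
pos 11 'd': at 9
pos 12 'b': at 10
pos 13 'a': at 11  ** P1@[8:13]
pos 14 'a': at 7 ·f
pos 15 'a': at 7 ·f
pos 16 'a': at 7 ·f
pos 17 'd': at 8
pos 18 'd': at 9
pos 19 'b': at 10
pos 20 'a': at 11  ** P1@[15:20]
pos 21 'd': at 1 ·f
pos 22 'd': at 1 ·f
pos 23 'b': at 2
pos 24 'b': at 3
pos 25 'd': at 4
pos 26 'c': at 5  ** P0@[22:26]
pos 27 'c': at 0 ·f
pos 28 'd': at 1
pos 29 'b': at 2
pos 30 'b': at 3
pos 31 'd': at 4
pos 32 'c': at 5  ** P0@[28:32]
pos 33 'c': at 0 ·f
pos 34 'b': at 0
pos 35 'd': at 1
pos 36 'a': at 6 ·f
pos 37 'a': at 7
pos 38 'd': at 8
pos 39 'd': at 9
pos 40 'b': at 10
pos 41 'a': at 11  ** P1@[36:41]

Matches: [[5,1],[13,1],[20,1],[26,0],[32,0],[41,1]]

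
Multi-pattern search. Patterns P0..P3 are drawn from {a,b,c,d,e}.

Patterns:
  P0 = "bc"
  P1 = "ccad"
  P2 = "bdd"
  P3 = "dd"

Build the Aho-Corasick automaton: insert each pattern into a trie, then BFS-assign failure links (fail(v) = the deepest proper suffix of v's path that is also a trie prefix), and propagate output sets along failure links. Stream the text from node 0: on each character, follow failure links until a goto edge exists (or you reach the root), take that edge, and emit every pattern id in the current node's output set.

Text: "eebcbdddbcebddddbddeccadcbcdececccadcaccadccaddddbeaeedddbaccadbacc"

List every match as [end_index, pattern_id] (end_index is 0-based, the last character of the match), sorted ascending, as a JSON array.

Construct AC machine:
Trie (insert patterns):
  0='ε' goto b→1 c→3 d→9
  1='b' goto c→2 d→7
  2='bc' goto ·  [P0 ends]
  3='c' goto c→4
  4='cc' goto a→5
  5='cca' goto d→6
  6='ccad' goto ·  [P1 ends]
  7='bd' goto d→8
  8='bdd' goto ·  [P2 ends]
  9='d' goto d→10
  10='dd' goto ·  [P3 ends]

Failure links (BFS by depth):
  n1('b'): parent n0 fail=0; on 'b' 0 → fail=0;  out ∅∪∅=∅
  n3('c'): parent n0 fail=0; on 'c' 0 → fail=0;  out ∅∪∅=∅
  n9('d'): parent n0 fail=0; on 'd' 0 → fail=0;  out ∅∪∅=∅
  n2('bc'): parent n1 fail=0; on 'c' 0 → fail=3;  out {0}∪∅={0}
  n4('cc'): parent n3 fail=0; on 'c' 0 → fail=3;  out ∅∪∅=∅
  n7('bd'): parent n1 fail=0; on 'd' 0 → fail=9;  out ∅∪∅=∅
  n10('dd'): parent n9 fail=0; on 'd' 0 → fail=9;  out {3}∪∅={3}
  n5('cca'): parent n4 fail=3; on 'a' 3→0 → fail=0;  out ∅∪∅=∅
  n8('bdd'): parent n7 fail=9; on 'd' 9 → fail=10;  out {2}∪{3}={2,3}
  n6('ccad'): parent n5 fail=0; on 'd' 0 → fail=9;  out {1}∪∅={1}

Run:
pos 0 'e': at 0
pos 1 'e': at 0
pos 2 'b': at 1
pos 3 'c': at 2  → match P0@[2:3]
pos 4 'b': at 1 (via fail)
pos 5 'd': at 7
pos 6 'd': at 8  → match P2@[4:6],P3@[5:6]
pos 7 'd': at 10 (via fail)  → match P3@[6:7]
pos 8 'b': at 1 (via fail)
pos 9 'c': at 2  → match P0@[8:9]
pos 10 'e': at 0 (via fail)
pos 11 'b': at 1
pos 12 'd': at 7
pos 13 'd': at 8  → match P2@[11:13],P3@[12:13]
pos 14 'd': at 10 (via fail)  → match P3@[13:14]
pos 15 'd': at 10 (via fail)  → match P3@[14:15]
pos 16 'b': at 1 (via fail)
pos 17 'd': at 7
pos 18 'd': at 8  → match P2@[16:18],P3@[17:18]
pos 19 'e': at 0 (via fail)
pos 20 'c': at 3
pos 21 'c': at 4
pos 22 'a': at 5
pos 23 'd': at 6  → match P1@[20:23]
pos 24 'c': at 3 (via fail)
pos 25 'b': at 1 (via fail)
pos 26 'c': at 2  → match P0@[25:26]
pos 27 'd': at 9 (via fail)
pos 28 'e': at 0 (via fail)
pos 29 'c': at 3
pos 30 'e': at 0 (via fail)
pos 31 'c': at 3
pos 32 'c': at 4
pos 33 'c': at 4 (via fail)
pos 34 'a': at 5
pos 35 'd': at 6  → match P1@[32:35]
pos 36 'c': at 3 (via fail)
pos 37 'a': at 0 (via fail)
pos 38 'c': at 3
pos 39 'c': at 4
pos 40 'a': at 5
pos 41 'd': at 6  → match P1@[38:41]
pos 42 'c': at 3 (via fail)
pos 43 'c': at 4
pos 44 'a': at 5
pos 45 'd': at 6  → match P1@[42:45]
pos 46 'd': at 10 (via fail)  → match P3@[45:46]
pos 47 'd': at 10 (via fail)  → match P3@[46:47]
pos 48 'd': at 10 (via fail)  → match P3@[47:48]
pos 49 'b': at 1 (via fail)
pos 50 'e': at 0 (via fail)
pos 51 'a': at 0
pos 52 'e': at 0
pos 53 'e': at 0
pos 54 'd': at 9
pos 55 'd': at 10  → match P3@[54:55]
pos 56 'd': at 10 (via fail)  → match P3@[55:56]
pos 57 'b': at 1 (via fail)
pos 58 'a': at 0 (via fail)
pos 59 'c': at 3
pos 60 'c': at 4
pos 61 'a': at 5
pos 62 'd': at 6  → match P1@[59:62]
pos 63 'b': at 1 (via fail)
pos 64 'a': at 0 (via fail)
pos 65 'c': at 3
pos 66 'c': at 4

Result: [[3,0],[6,2],[6,3],[7,3],[9,0],[13,2],[13,3],[14,3],[15,3],[18,2],[18,3],[23,1],[26,0],[35,1],[41,1],[45,1],[46,3],[47,3],[48,3],[55,3],[56,3],[62,1]]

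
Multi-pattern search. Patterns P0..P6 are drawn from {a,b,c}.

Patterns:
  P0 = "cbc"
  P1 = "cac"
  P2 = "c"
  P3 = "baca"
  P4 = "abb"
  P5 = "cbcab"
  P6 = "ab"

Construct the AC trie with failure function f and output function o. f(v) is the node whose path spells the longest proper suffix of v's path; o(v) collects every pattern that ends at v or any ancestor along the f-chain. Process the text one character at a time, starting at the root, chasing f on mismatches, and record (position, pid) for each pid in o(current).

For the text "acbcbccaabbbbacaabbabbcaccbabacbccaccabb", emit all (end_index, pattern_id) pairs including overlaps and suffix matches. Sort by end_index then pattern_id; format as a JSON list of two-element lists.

Build automaton:
Trie (insert patterns):
  n0 'ε': a→10 b→6 c→1
  n1 'c': a→4 b→2  [P2 ends]
  n2 'cb': c→3
  n3 'cbc': a→13  [P0 ends]
  n4 'ca': c→5
  n5 'cac': ·  [P1 ends]
  n6 'b': a→7
  n7 'ba': c→8
  n8 'bac': a→9
  n9 'baca': ·  [P3 ends]
  n10 'a': b→11
  n11 'ab': b→12  [P6 ends]
  n12 'abb': ·  [P4 ends]
  n13 'cbca': b→14
  n14 'cbcab': ·  [P5 ends]

Failure links (BFS by depth):
  fail(1) 'c': from fail(0)=0 chase 'c': 0 ⇒ 0;  out={2}∪out(0)={2}
  fail(6) 'b': from fail(0)=0 chase 'b': 0 ⇒ 0;  out=∅∪out(0)=∅
  fail(10) 'a': from fail(0)=0 chase 'a': 0 ⇒ 0;  out=∅∪out(0)=∅
  fail(2) 'cb': from fail(1)=0 chase 'b': 0 ⇒ 6;  out=∅∪out(6)=∅
  fail(4) 'ca': from fail(1)=0 chase 'a': 0 ⇒ 10;  out=∅∪out(10)=∅
  fail(7) 'ba': from fail(6)=0 chase 'a': 0 ⇒ 10;  out=∅∪out(10)=∅
  fail(11) 'ab': from fail(10)=0 chase 'b': 0 ⇒ 6;  out={6}∪out(6)={6}
  fail(3) 'cbc': from fail(2)=6 chase 'c': 6→0 ⇒ 1;  out={0}∪out(1)={0,2}
  fail(5) 'cac': from fail(4)=10 chase 'c': 10→0 ⇒ 1;  out={1}∪out(1)={1,2}
  fail(8) 'bac': from fail(7)=10 chase 'c': 10→0 ⇒ 1;  out=∅∪out(1)={2}
  fail(12) 'abb': from fail(11)=6 chase 'b': 6→0 ⇒ 6;  out={4}∪out(6)={4}
  fail(9) 'baca': from fail(8)=1 chase 'a': 1 ⇒ 4;  out={3}∪out(4)={3}
  fail(13) 'cbca': from fail(3)=1 chase 'a': 1 ⇒ 4;  out=∅∪out(4)=∅
  fail(14) 'cbcab': from fail(13)=4 chase 'b': 4→10 ⇒ 11;  out={5}∪out(11)={5,6}

Text stream:
[0] read 'a'  n0⇒n10
[1] read 'c'  n10⇒n1 ·f  → match P2@[1:1]
[2] read 'b'  n1⇒n2
[3] read 'c'  n2⇒n3  → match P0@[1:3],P2@[3:3]
[4] read 'b'  n3⇒n2 ·f
[5] read 'c'  n2⇒n3  → match P0@[3:5],P2@[5:5]
[6] read 'c'  n3⇒n1 ·f  → match P2@[6:6]
[7] read 'a'  n1⇒n4
[8] read 'a'  n4⇒n10 ·f
[9] read 'b'  n10⇒n11  → match P6@[8:9]
[10] read 'b'  n11⇒n12  → match P4@[8:10]
[11] read 'b'  n12⇒n6 ·f
[12] read 'b'  n6⇒n6 ·f
[13] read 'a'  n6⇒n7
[14] read 'c'  n7⇒n8  → match P2@[14:14]
[15] read 'a'  n8⇒n9  → match P3@[12:15]
[16] read 'a'  n9⇒n10 ·f
[17] read 'b'  n10⇒n11  → match P6@[16:17]
[18] read 'b'  n11⇒n12  → match P4@[16:18]
[19] read 'a'  n12⇒n7 ·f
[20] read 'b'  n7⇒n11 ·f  → match P6@[19:20]
[21] read 'b'  n11⇒n12  → match P4@[19:21]
[22] read 'c'  n12⇒n1 ·f  → match P2@[22:22]
[23] read 'a'  n1⇒n4
[24] read 'c'  n4⇒n5  → match P1@[22:24],P2@[24:24]
[25] read 'c'  n5⇒n1 ·f  → match P2@[25:25]
[26] read 'b'  n1⇒n2
[27] read 'a'  n2⇒n7 ·f
[28] read 'b'  n7⇒n11 ·f  → match P6@[27:28]
[29] read 'a'  n11⇒n7 ·f
[30] read 'c'  n7⇒n8  → match P2@[30:30]
[31] read 'b'  n8⇒n2 ·f
[32] read 'c'  n2⇒n3  → match P0@[30:32],P2@[32:32]
[33] read 'c'  n3⇒n1 ·f  → match P2@[33:33]
[34] read 'a'  n1⇒n4
[35] read 'c'  n4⇒n5  → match P1@[33:35],P2@[35:35]
[36] read 'c'  n5⇒n1 ·f  → match P2@[36:36]
[37] read 'a'  n1⇒n4
[38] read 'b'  n4⇒n11 ·f  → match P6@[37:38]
[39] read 'b'  n11⇒n12  → match P4@[37:39]

Matches: [[1,2],[3,0],[3,2],[5,0],[5,2],[6,2],[9,6],[10,4],[14,2],[15,3],[17,6],[18,4],[20,6],[21,4],[22,2],[24,1],[24,2],[25,2],[28,6],[30,2],[32,0],[32,2],[33,2],[35,1],[35,2],[36,2],[38,6],[39,4]]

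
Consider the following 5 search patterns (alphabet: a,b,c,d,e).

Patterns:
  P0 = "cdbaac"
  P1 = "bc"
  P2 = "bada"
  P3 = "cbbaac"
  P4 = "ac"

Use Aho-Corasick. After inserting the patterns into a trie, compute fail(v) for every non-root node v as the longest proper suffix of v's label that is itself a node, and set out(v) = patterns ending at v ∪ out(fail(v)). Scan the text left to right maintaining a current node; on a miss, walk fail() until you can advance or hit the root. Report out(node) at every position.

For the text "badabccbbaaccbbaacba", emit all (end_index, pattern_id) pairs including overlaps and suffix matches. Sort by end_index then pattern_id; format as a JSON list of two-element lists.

Construct AC machine:
Trie nodes:
  0='ε' goto a→17 b→7 c→1
  1='c' goto b→12 d→2
  2='cd' goto b→3
  3='cdb' goto a→4
  4='cdba' goto a→5
  5='cdbaa' goto c→6
  6='cdbaac' goto ·  ←P0
  7='b' goto a→9 c→8
  8='bc' goto ·  ←P1
  9='ba' goto d→10
  10='bad' goto a→11
  11='bada' goto ·  ←P2
  12='cb' goto b→13
  13='cbb' goto a→14
  14='cbba' goto a→15
  15='cbbaa' goto c→16
  16='cbbaac' goto ·  ←P3
  17='a' goto c→18
  18='ac' goto ·  ←P4

Failure links (BFS by depth):
  n1('c'): parent n0 fail=0; on 'c' 0 → fail=0;  out ∅∪∅=∅
  n7('b'): parent n0 fail=0; on 'b' 0 → fail=0;  out ∅∪∅=∅
  n17('a'): parent n0 fail=0; on 'a' 0 → fail=0;  out ∅∪∅=∅
  n2('cd'): parent n1 fail=0; on 'd' 0 → fail=0;  out ∅∪∅=∅
  n8('bc'): parent n7 fail=0; on 'c' 0 → fail=1;  out {1}∪∅={1}
  n9('ba'): parent n7 fail=0; on 'a' 0 → fail=17;  out ∅∪∅=∅
  n12('cb'): parent n1 fail=0; on 'b' 0 → fail=7;  out ∅∪∅=∅
  n18('ac'): parent n17 fail=0; on 'c' 0 → fail=1;  out {4}∪∅={4}
  n3('cdb'): parent n2 fail=0; on 'b' 0 → fail=7;  out ∅∪∅=∅
  n10('bad'): parent n9 fail=17; on 'd' 17→0 → fail=0;  out ∅∪∅=∅
  n13('cbb'): parent n12 fail=7; on 'b' 7→0 → fail=7;  out ∅∪∅=∅
  n4('cdba'): parent n3 fail=7; on 'a' 7 → fail=9;  out ∅∪∅=∅
  n11('bada'): parent n10 fail=0; on 'a' 0 → fail=17;  out {2}∪∅={2}
  n14('cbba'): parent n13 fail=7; on 'a' 7 → fail=9;  out ∅∪∅=∅
  n5('cdbaa'): parent n4 fail=9; on 'a' 9→17→0 → fail=17;  out ∅∪∅=∅
  n15('cbbaa'): parent n14 fail=9; on 'a' 9→17→0 → fail=17;  out ∅∪∅=∅
  n6('cdbaac'): parent n5 fail=17; on 'c' 17 → fail=18;  out {0}∪{4}={0,4}
  n16('cbbaac'): parent n15 fail=17; on 'c' 17 → fail=18;  out {3}∪{4}={3,4}

Scan:
[0] read 'b'  n0⇒n7
[1] read 'a'  n7⇒n9
[2] read 'd'  n9⇒n10
[3] read 'a'  n10⇒n11  → match P2@[0:3]
[4] read 'b'  n11⇒n7 (via fail)
[5] read 'c'  n7⇒n8  → match P1@[4:5]
[6] read 'c'  n8⇒n1 (via fail)
[7] read 'b'  n1⇒n12
[8] read 'b'  n12⇒n13
[9] read 'a'  n13⇒n14
[10] read 'a'  n14⇒n15
[11] read 'c'  n15⇒n16  → match P3@[6:11],P4@[10:11]
[12] read 'c'  n16⇒n1 (via fail)
[13] read 'b'  n1⇒n12
[14] read 'b'  n12⇒n13
[15] read 'a'  n13⇒n14
[16] read 'a'  n14⇒n15
[17] read 'c'  n15⇒n16  → match P3@[12:17],P4@[16:17]
[18] read 'b'  n16⇒n12 (via fail)
[19] read 'a'  n12⇒n9 (via fail)

Matches: [[3,2],[5,1],[11,3],[11,4],[17,3],[17,4]]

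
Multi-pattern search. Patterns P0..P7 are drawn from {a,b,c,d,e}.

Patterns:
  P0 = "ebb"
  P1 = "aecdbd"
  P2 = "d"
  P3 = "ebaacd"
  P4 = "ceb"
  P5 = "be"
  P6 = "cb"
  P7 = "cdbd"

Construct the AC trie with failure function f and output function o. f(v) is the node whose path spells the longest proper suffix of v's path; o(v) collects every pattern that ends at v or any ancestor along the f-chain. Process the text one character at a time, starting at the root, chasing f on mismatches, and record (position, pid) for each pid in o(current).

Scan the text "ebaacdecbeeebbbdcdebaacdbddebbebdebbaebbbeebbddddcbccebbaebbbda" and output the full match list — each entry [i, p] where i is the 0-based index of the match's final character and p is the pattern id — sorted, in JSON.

Construct AC machine:
Trie nodes:
  n0 'ε': a→4 b→18 c→15 d→10 e→1
  n1 'e': b→2
  n2 'eb': a→11 b→3
  n3 'ebb': ·  ←P0
  n4 'a': e→5
  n5 'ae': c→6
  n6 'aec': d→7
  n7 'aecd': b→8
  n8 'aecdb': d→9
  n9 'aecdbd': ·  ←P1
  n10 'd': ·  ←P2
  n11 'eba': a→12
  n12 'ebaa': c→13
  n13 'ebaac': d→14
  n14 'ebaacd': ·  ←P3
  n15 'c': b→20 d→21 e→16
  n16 'ce': b→17
  n17 'ceb': ·  ←P4
  n18 'b': e→19
  n19 'be': ·  ←P5
  n20 'cb': ·  ←P6
  n21 'cd': b→22
  n22 'cdb': d→23
  n23 'cdbd': ·  ←P7

Failure links (BFS by depth):
  fail(1) 'e': from fail(0)=0 chase 'e': 0 ⇒ 0;  out=∅∪out(0)=∅
  fail(4) 'a': from fail(0)=0 chase 'a': 0 ⇒ 0;  out=∅∪out(0)=∅
  fail(10) 'd': from fail(0)=0 chase 'd': 0 ⇒ 0;  out={2}∪out(0)={2}
  fail(15) 'c': from fail(0)=0 chase 'c': 0 ⇒ 0;  out=∅∪out(0)=∅
  fail(18) 'b': from fail(0)=0 chase 'b': 0 ⇒ 0;  out=∅∪out(0)=∅
  fail(2) 'eb': from fail(1)=0 chase 'b': 0 ⇒ 18;  out=∅∪out(18)=∅
  fail(5) 'ae': from fail(4)=0 chase 'e': 0 ⇒ 1;  out=∅∪out(1)=∅
  fail(16) 'ce': from fail(15)=0 chase 'e': 0 ⇒ 1;  out=∅∪out(1)=∅
  fail(19) 'be': from fail(18)=0 chase 'e': 0 ⇒ 1;  out={5}∪out(1)={5}
  fail(20) 'cb': from fail(15)=0 chase 'b': 0 ⇒ 18;  out={6}∪out(18)={6}
  fail(21) 'cd': from fail(15)=0 chase 'd': 0 ⇒ 10;  out=∅∪out(10)={2}
  fail(3) 'ebb': from fail(2)=18 chase 'b': 18→0 ⇒ 18;  out={0}∪out(18)={0}
  fail(6) 'aec': from fail(5)=1 chase 'c': 1→0 ⇒ 15;  out=∅∪out(15)=∅
  fail(11) 'eba': from fail(2)=18 chase 'a': 18→0 ⇒ 4;  out=∅∪out(4)=∅
  fail(17) 'ceb': from fail(16)=1 chase 'b': 1 ⇒ 2;  out={4}∪out(2)={4}
  fail(22) 'cdb': from fail(21)=10 chase 'b': 10→0 ⇒ 18;  out=∅∪out(18)=∅
  fail(7) 'aecd': from fail(6)=15 chase 'd': 15 ⇒ 21;  out=∅∪out(21)={2}
  fail(12) 'ebaa': from fail(11)=4 chase 'a': 4→0 ⇒ 4;  out=∅∪out(4)=∅
  fail(23) 'cdbd': from fail(22)=18 chase 'd': 18→0 ⇒ 10;  out={7}∪out(10)={2,7}
  fail(8) 'aecdb': from fail(7)=21 chase 'b': 21 ⇒ 22;  out=∅∪out(22)=∅
  fail(13) 'ebaac': from fail(12)=4 chase 'c': 4→0 ⇒ 15;  out=∅∪out(15)=∅
  fail(9) 'aecdbd': from fail(8)=22 chase 'd': 22 ⇒ 23;  out={1}∪out(23)={1,2,7}
  fail(14) 'ebaacd': from fail(13)=15 chase 'd': 15 ⇒ 21;  out={3}∪out(21)={2,3}

Text stream:
[0] read 'e'  n0⇒n1
[1] read 'b'  n1⇒n2
[2] read 'a'  n2⇒n11
[3] read 'a'  n11⇒n12
[4] read 'c'  n12⇒n13
[5] read 'd'  n13⇒n14  emit P2@[5:5],P3@[0:5]
[6] read 'e'  n14⇒n1 (via fail)
[7] read 'c'  n1⇒n15 (via fail)
[8] read 'b'  n15⇒n20  emit P6@[7:8]
[9] read 'e'  n20⇒n19 (via fail)  emit P5@[8:9]
[10] read 'e'  n19⇒n1 (via fail)
[11] read 'e'  n1⇒n1 (via fail)
[12] read 'b'  n1⇒n2
[13] read 'b'  n2⇒n3  emit P0@[11:13]
[14] read 'b'  n3⇒n18 (via fail)
[15] read 'd'  n18⇒n10 (via fail)  emit P2@[15:15]
[16] read 'c'  n10⇒n15 (via fail)
[17] read 'd'  n15⇒n21  emit P2@[17:17]
[18] read 'e'  n21⇒n1 (via fail)
[19] read 'b'  n1⇒n2
[20] read 'a'  n2⇒n11
[21] read 'a'  n11⇒n12
[22] read 'c'  n12⇒n13
[23] read 'd'  n13⇒n14  emit P2@[23:23],P3@[18:23]
[24] read 'b'  n14⇒n22 (via fail)
[25] read 'd'  n22⇒n23  emit P2@[25:25],P7@[22:25]
[26] read 'd'  n23⇒n10 (via fail)  emit P2@[26:26]
[27] read 'e'  n10⇒n1 (via fail)
[28] read 'b'  n1⇒n2
[29] read 'b'  n2⇒n3  emit P0@[27:29]
[30] read 'e'  n3⇒n19 (via fail)  emit P5@[29:30]
[31] read 'b'  n19⇒n2 (via fail)
[32] read 'd'  n2⇒n10 (via fail)  emit P2@[32:32]
[33] read 'e'  n10⇒n1 (via fail)
[34] read 'b'  n1⇒n2
[35] read 'b'  n2⇒n3  emit P0@[33:35]
[36] read 'a'  n3⇒n4 (via fail)
[37] read 'e'  n4⇒n5
[38] read 'b'  n5⇒n2 (via fail)
[39] read 'b'  n2⇒n3  emit P0@[37:39]
[40] read 'b'  n3⇒n18 (via fail)
[41] read 'e'  n18⇒n19  emit P5@[40:41]
[42] read 'e'  n19⇒n1 (via fail)
[43] read 'b'  n1⇒n2
[44] read 'b'  n2⇒n3  emit P0@[42:44]
[45] read 'd'  n3⇒n10 (via fail)  emit P2@[45:45]
[46] read 'd'  n10⇒n10 (via fail)  emit P2@[46:46]
[47] read 'd'  n10⇒n10 (via fail)  emit P2@[47:47]
[48] read 'd'  n10⇒n10 (via fail)  emit P2@[48:48]
[49] read 'c'  n10⇒n15 (via fail)
[50] read 'b'  n15⇒n20  emit P6@[49:50]
[51] read 'c'  n20⇒n15 (via fail)
[52] read 'c'  n15⇒n15 (via fail)
[53] read 'e'  n15⇒n16
[54] read 'b'  n16⇒n17  emit P4@[52:54]
[55] read 'b'  n17⇒n3 (via fail)  emit P0@[53:55]
[56] read 'a'  n3⇒n4 (via fail)
[57] read 'e'  n4⇒n5
[58] read 'b'  n5⇒n2 (via fail)
[59] read 'b'  n2⇒n3  emit P0@[57:59]
[60] read 'b'  n3⇒n18 (via fail)
[61] read 'd'  n18⇒n10 (via fail)  emit P2@[61:61]
[62] read 'a'  n10⇒n4 (via fail)

Result: [[5,2],[5,3],[8,6],[9,5],[13,0],[15,2],[17,2],[23,2],[23,3],[25,2],[25,7],[26,2],[29,0],[30,5],[32,2],[35,0],[39,0],[41,5],[44,0],[45,2],[46,2],[47,2],[48,2],[50,6],[54,4],[55,0],[59,0],[61,2]]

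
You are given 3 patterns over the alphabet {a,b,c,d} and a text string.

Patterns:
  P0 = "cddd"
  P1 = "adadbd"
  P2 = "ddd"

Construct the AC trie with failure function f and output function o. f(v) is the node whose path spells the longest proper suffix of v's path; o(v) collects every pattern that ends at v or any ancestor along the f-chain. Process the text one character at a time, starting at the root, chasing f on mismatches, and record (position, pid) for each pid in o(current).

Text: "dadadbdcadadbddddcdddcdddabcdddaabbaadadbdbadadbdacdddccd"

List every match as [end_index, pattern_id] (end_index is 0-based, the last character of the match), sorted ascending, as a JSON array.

Construct AC machine:
Trie nodes:
  n0 'ε': a→5 c→1 d→11
  n1 'c': d→2
  n2 'cd': d→3
  n3 'cdd': d→4
  n4 'cddd': ·  [P0 ends]
  n5 'a': d→6
  n6 'ad': a→7
  n7 'ada': d→8
  n8 'adad': b→9
  n9 'adadb': d→10
  n10 'adadbd': ·  [P1 ends]
  n11 'd': d→12
  n12 'dd': d→13
  n13 'ddd': ·  [P2 ends]

Failure links (BFS by depth):
  n1('c'): parent n0 fail=0; on 'c' 0 → fail=0;  out ∅∪∅=∅
  n5('a'): parent n0 fail=0; on 'a' 0 → fail=0;  out ∅∪∅=∅
  n11('d'): parent n0 fail=0; on 'd' 0 → fail=0;  out ∅∪∅=∅
  n2('cd'): parent n1 fail=0; on 'd' 0 → fail=11;  out ∅∪∅=∅
  n6('ad'): parent n5 fail=0; on 'd' 0 → fail=11;  out ∅∪∅=∅
  n12('dd'): parent n11 fail=0; on 'd' 0 → fail=11;  out ∅∪∅=∅
  n3('cdd'): parent n2 fail=11; on 'd' 11 → fail=12;  out ∅∪∅=∅
  n7('ada'): parent n6 fail=11; on 'a' 11→0 → fail=5;  out ∅∪∅=∅
  n13('ddd'): parent n12 fail=11; on 'd' 11 → fail=12;  out {2}∪∅={2}
  n4('cddd'): parent n3 fail=12; on 'd' 12 → fail=13;  out {0}∪{2}={0,2}
  n8('adad'): parent n7 fail=5; on 'd' 5 → fail=6;  out ∅∪∅=∅
  n9('adadb'): parent n8 fail=6; on 'b' 6→11→0 → fail=0;  out ∅∪∅=∅
  n10('adadbd'): parent n9 fail=0; on 'd' 0 → fail=11;  out {1}∪∅={1}

Text stream:
i=0 'd': node 0→11
i=1 'a': node 11→5 ·f
i=2 'd': node 5→6
i=3 'a': node 6→7
i=4 'd': node 7→8
i=5 'b': node 8→9
i=6 'd': node 9→10  ** P1@[1:6]
i=7 'c': node 10→1 ·f
i=8 'a': node 1→5 ·f
i=9 'd': node 5→6
i=10 'a': node 6→7
i=11 'd': node 7→8
i=12 'b': node 8→9
i=13 'd': node 9→10  ** P1@[8:13]
i=14 'd': node 10→12 ·f
i=15 'd': node 12→13  ** P2@[13:15]
i=16 'd': node 13→13 ·f  ** P2@[14:16]
i=17 'c': node 13→1 ·f
i=18 'd': node 1→2
i=19 'd': node 2→3
i=20 'd': node 3→4  ** P0@[17:20],P2@[18:20]
i=21 'c': node 4→1 ·f
i=22 'd': node 1→2
i=23 'd': node 2→3
i=24 'd': node 3→4  ** P0@[21:24],P2@[22:24]
i=25 'a': node 4→5 ·f
i=26 'b': node 5→0 ·f
i=27 'c': node 0→1
i=28 'd': node 1→2
i=29 'd': node 2→3
i=30 'd': node 3→4  ** P0@[27:30],P2@[28:30]
i=31 'a': node 4→5 ·f
i=32 'a': node 5→5 ·f
i=33 'b': node 5→0 ·f
i=34 'b': node 0→0
i=35 'a': node 0→5
i=36 'a': node 5→5 ·f
i=37 'd': node 5→6
i=38 'a': node 6→7
i=39 'd': node 7→8
i=40 'b': node 8→9
i=41 'd': node 9→10  ** P1@[36:41]
i=42 'b': node 10→0 ·f
i=43 'a': node 0→5
i=44 'd': node 5→6
i=45 'a': node 6→7
i=46 'd': node 7→8
i=47 'b': node 8→9
i=48 'd': node 9→10  ** P1@[43:48]
i=49 'a': node 10→5 ·f
i=50 'c': node 5→1 ·f
i=51 'd': node 1→2
i=52 'd': node 2→3
i=53 'd': node 3→4  ** P0@[50:53],P2@[51:53]
i=54 'c': node 4→1 ·f
i=55 'c': node 1→1 ·f
i=56 'd': node 1→2

Result: [[6,1],[13,1],[15,2],[16,2],[20,0],[20,2],[24,0],[24,2],[30,0],[30,2],[41,1],[48,1],[53,0],[53,2]]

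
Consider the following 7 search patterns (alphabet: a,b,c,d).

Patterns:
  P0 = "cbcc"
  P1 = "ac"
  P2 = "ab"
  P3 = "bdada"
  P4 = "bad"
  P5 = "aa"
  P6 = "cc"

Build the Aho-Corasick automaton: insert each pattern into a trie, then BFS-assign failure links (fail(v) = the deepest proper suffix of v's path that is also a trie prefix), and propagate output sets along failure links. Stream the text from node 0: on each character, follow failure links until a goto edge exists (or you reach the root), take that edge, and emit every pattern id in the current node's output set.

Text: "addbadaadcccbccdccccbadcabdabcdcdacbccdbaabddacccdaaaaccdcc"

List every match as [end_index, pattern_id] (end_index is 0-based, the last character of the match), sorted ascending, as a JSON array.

Construct AC machine:
Trie nodes:
  0='ε' goto a→5 b→8 c→1
  1='c' goto b→2 c→16
  2='cb' goto c→3
  3='cbc' goto c→4
  4='cbcc' goto ·  ←P0
  5='a' goto a→15 b→7 c→6
  6='ac' goto ·  ←P1
  7='ab' goto ·  ←P2
  8='b' goto a→13 d→9
  9='bd' goto a→10
  10='bda' goto d→11
  11='bdad' goto a→12
  12='bdada' goto ·  ←P3
  13='ba' goto d→14
  14='bad' goto ·  ←P4
  15='aa' goto ·  ←P5
  16='cc' goto ·  ←P6

BFS fail/out derivation:
  n1('c'): parent n0 fail=0; on 'c' 0 → fail=0;  out ∅∪∅=∅
  n5('a'): parent n0 fail=0; on 'a' 0 → fail=0;  out ∅∪∅=∅
  n8('b'): parent n0 fail=0; on 'b' 0 → fail=0;  out ∅∪∅=∅
  n2('cb'): parent n1 fail=0; on 'b' 0 → fail=8;  out ∅∪∅=∅
  n6('ac'): parent n5 fail=0; on 'c' 0 → fail=1;  out {1}∪∅={1}
  n7('ab'): parent n5 fail=0; on 'b' 0 → fail=8;  out {2}∪∅={2}
  n9('bd'): parent n8 fail=0; on 'd' 0 → fail=0;  out ∅∪∅=∅
  n13('ba'): parent n8 fail=0; on 'a' 0 → fail=5;  out ∅∪∅=∅
  n15('aa'): parent n5 fail=0; on 'a' 0 → fail=5;  out {5}∪∅={5}
  n16('cc'): parent n1 fail=0; on 'c' 0 → fail=1;  out {6}∪∅={6}
  n3('cbc'): parent n2 fail=8; on 'c' 8→0 → fail=1;  out ∅∪∅=∅
  n10('bda'): parent n9 fail=0; on 'a' 0 → fail=5;  out ∅∪∅=∅
  n14('bad'): parent n13 fail=5; on 'd' 5→0 → fail=0;  out {4}∪∅={4}
  n4('cbcc'): parent n3 fail=1; on 'c' 1 → fail=16;  out {0}∪{6}={0,6}
  n11('bdad'): parent n10 fail=5; on 'd' 5→0 → fail=0;  out ∅∪∅=∅
  n12('bdada'): parent n11 fail=0; on 'a' 0 → fail=5;  out {3}∪∅={3}

Text stream:
i=0 'a': node 0→5
i=1 'd': node 5→0 (via fail)
i=2 'd': node 0→0
i=3 'b': node 0→8
i=4 'a': node 8→13
i=5 'd': node 13→14  ** P4@[3:5]
i=6 'a': node 14→5 (via fail)
i=7 'a': node 5→15  ** P5@[6:7]
i=8 'd': node 15→0 (via fail)
i=9 'c': node 0→1
i=10 'c': node 1→16  ** P6@[9:10]
i=11 'c': node 16→16 (via fail)  ** P6@[10:11]
i=12 'b': node 16→2 (via fail)
i=13 'c': node 2→3
i=14 'c': node 3→4  ** P0@[11:14],P6@[13:14]
i=15 'd': node 4→0 (via fail)
i=16 'c': node 0→1
i=17 'c': node 1→16  ** P6@[16:17]
i=18 'c': node 16→16 (via fail)  ** P6@[17:18]
i=19 'c': node 16→16 (via fail)  ** P6@[18:19]
i=20 'b': node 16→2 (via fail)
i=21 'a': node 2→13 (via fail)
i=22 'd': node 13→14  ** P4@[20:22]
i=23 'c': node 14→1 (via fail)
i=24 'a': node 1→5 (via fail)
i=25 'b': node 5→7  ** P2@[24:25]
i=26 'd': node 7→9 (via fail)
i=27 'a': node 9→10
i=28 'b': node 10→7 (via fail)  ** P2@[27:28]
i=29 'c': node 7→1 (via fail)
i=30 'd': node 1→0 (via fail)
i=31 'c': node 0→1
i=32 'd': node 1→0 (via fail)
i=33 'a': node 0→5
i=34 'c': node 5→6  ** P1@[33:34]
i=35 'b': node 6→2 (via fail)
i=36 'c': node 2→3
i=37 'c': node 3→4  ** P0@[34:37],P6@[36:37]
i=38 'd': node 4→0 (via fail)
i=39 'b': node 0→8
i=40 'a': node 8→13
i=41 'a': node 13→15 (via fail)  ** P5@[40:41]
i=42 'b': node 15→7 (via fail)  ** P2@[41:42]
i=43 'd': node 7→9 (via fail)
i=44 'd': node 9→0 (via fail)
i=45 'a': node 0→5
i=46 'c': node 5→6  ** P1@[45:46]
i=47 'c': node 6→16 (via fail)  ** P6@[46:47]
i=48 'c': node 16→16 (via fail)  ** P6@[47:48]
i=49 'd': node 16→0 (via fail)
i=50 'a': node 0→5
i=51 'a': node 5→15  ** P5@[50:51]
i=52 'a': node 15→15 (via fail)  ** P5@[51:52]
i=53 'a': node 15→15 (via fail)  ** P5@[52:53]
i=54 'c': node 15→6 (via fail)  ** P1@[53:54]
i=55 'c': node 6→16 (via fail)  ** P6@[54:55]
i=56 'd': node 16→0 (via fail)
i=57 'c': node 0→1
i=58 'c': node 1→16  ** P6@[57:58]

Matches: [[5,4],[7,5],[10,6],[11,6],[14,0],[14,6],[17,6],[18,6],[19,6],[22,4],[25,2],[28,2],[34,1],[37,0],[37,6],[41,5],[42,2],[46,1],[47,6],[48,6],[51,5],[52,5],[53,5],[54,1],[55,6],[58,6]]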